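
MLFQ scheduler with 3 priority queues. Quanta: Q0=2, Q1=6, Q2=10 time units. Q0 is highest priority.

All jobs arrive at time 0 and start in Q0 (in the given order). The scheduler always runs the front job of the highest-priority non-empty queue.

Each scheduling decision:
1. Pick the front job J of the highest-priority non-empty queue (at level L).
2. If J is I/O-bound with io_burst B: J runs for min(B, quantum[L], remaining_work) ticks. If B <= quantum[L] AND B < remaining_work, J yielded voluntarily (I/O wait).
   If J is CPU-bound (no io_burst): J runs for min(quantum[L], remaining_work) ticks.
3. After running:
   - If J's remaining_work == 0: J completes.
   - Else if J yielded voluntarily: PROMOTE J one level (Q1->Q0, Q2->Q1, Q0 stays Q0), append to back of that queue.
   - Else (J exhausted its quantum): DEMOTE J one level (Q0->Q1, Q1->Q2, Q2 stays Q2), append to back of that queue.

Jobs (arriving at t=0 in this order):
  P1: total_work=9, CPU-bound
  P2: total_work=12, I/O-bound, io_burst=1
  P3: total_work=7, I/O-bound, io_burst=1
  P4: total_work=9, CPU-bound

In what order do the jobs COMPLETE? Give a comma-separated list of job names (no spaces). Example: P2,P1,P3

Answer: P3,P2,P1,P4

Derivation:
t=0-2: P1@Q0 runs 2, rem=7, quantum used, demote→Q1. Q0=[P2,P3,P4] Q1=[P1] Q2=[]
t=2-3: P2@Q0 runs 1, rem=11, I/O yield, promote→Q0. Q0=[P3,P4,P2] Q1=[P1] Q2=[]
t=3-4: P3@Q0 runs 1, rem=6, I/O yield, promote→Q0. Q0=[P4,P2,P3] Q1=[P1] Q2=[]
t=4-6: P4@Q0 runs 2, rem=7, quantum used, demote→Q1. Q0=[P2,P3] Q1=[P1,P4] Q2=[]
t=6-7: P2@Q0 runs 1, rem=10, I/O yield, promote→Q0. Q0=[P3,P2] Q1=[P1,P4] Q2=[]
t=7-8: P3@Q0 runs 1, rem=5, I/O yield, promote→Q0. Q0=[P2,P3] Q1=[P1,P4] Q2=[]
t=8-9: P2@Q0 runs 1, rem=9, I/O yield, promote→Q0. Q0=[P3,P2] Q1=[P1,P4] Q2=[]
t=9-10: P3@Q0 runs 1, rem=4, I/O yield, promote→Q0. Q0=[P2,P3] Q1=[P1,P4] Q2=[]
t=10-11: P2@Q0 runs 1, rem=8, I/O yield, promote→Q0. Q0=[P3,P2] Q1=[P1,P4] Q2=[]
t=11-12: P3@Q0 runs 1, rem=3, I/O yield, promote→Q0. Q0=[P2,P3] Q1=[P1,P4] Q2=[]
t=12-13: P2@Q0 runs 1, rem=7, I/O yield, promote→Q0. Q0=[P3,P2] Q1=[P1,P4] Q2=[]
t=13-14: P3@Q0 runs 1, rem=2, I/O yield, promote→Q0. Q0=[P2,P3] Q1=[P1,P4] Q2=[]
t=14-15: P2@Q0 runs 1, rem=6, I/O yield, promote→Q0. Q0=[P3,P2] Q1=[P1,P4] Q2=[]
t=15-16: P3@Q0 runs 1, rem=1, I/O yield, promote→Q0. Q0=[P2,P3] Q1=[P1,P4] Q2=[]
t=16-17: P2@Q0 runs 1, rem=5, I/O yield, promote→Q0. Q0=[P3,P2] Q1=[P1,P4] Q2=[]
t=17-18: P3@Q0 runs 1, rem=0, completes. Q0=[P2] Q1=[P1,P4] Q2=[]
t=18-19: P2@Q0 runs 1, rem=4, I/O yield, promote→Q0. Q0=[P2] Q1=[P1,P4] Q2=[]
t=19-20: P2@Q0 runs 1, rem=3, I/O yield, promote→Q0. Q0=[P2] Q1=[P1,P4] Q2=[]
t=20-21: P2@Q0 runs 1, rem=2, I/O yield, promote→Q0. Q0=[P2] Q1=[P1,P4] Q2=[]
t=21-22: P2@Q0 runs 1, rem=1, I/O yield, promote→Q0. Q0=[P2] Q1=[P1,P4] Q2=[]
t=22-23: P2@Q0 runs 1, rem=0, completes. Q0=[] Q1=[P1,P4] Q2=[]
t=23-29: P1@Q1 runs 6, rem=1, quantum used, demote→Q2. Q0=[] Q1=[P4] Q2=[P1]
t=29-35: P4@Q1 runs 6, rem=1, quantum used, demote→Q2. Q0=[] Q1=[] Q2=[P1,P4]
t=35-36: P1@Q2 runs 1, rem=0, completes. Q0=[] Q1=[] Q2=[P4]
t=36-37: P4@Q2 runs 1, rem=0, completes. Q0=[] Q1=[] Q2=[]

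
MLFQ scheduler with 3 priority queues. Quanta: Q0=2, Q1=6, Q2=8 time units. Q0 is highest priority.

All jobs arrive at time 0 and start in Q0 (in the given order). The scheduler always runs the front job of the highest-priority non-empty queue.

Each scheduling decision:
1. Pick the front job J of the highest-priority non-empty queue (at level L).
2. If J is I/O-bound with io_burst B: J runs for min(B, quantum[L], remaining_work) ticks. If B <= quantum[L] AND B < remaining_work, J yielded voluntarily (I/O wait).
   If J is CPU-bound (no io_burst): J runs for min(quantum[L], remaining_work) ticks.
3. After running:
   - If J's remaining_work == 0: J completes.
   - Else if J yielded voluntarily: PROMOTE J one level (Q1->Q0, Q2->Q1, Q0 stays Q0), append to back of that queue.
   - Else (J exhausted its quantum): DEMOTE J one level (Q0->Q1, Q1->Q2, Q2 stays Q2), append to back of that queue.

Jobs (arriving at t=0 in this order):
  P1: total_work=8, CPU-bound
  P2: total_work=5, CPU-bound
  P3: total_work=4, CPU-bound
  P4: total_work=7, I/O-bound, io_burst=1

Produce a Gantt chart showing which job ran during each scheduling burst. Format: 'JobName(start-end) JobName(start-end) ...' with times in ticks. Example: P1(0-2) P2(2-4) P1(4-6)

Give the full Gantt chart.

Answer: P1(0-2) P2(2-4) P3(4-6) P4(6-7) P4(7-8) P4(8-9) P4(9-10) P4(10-11) P4(11-12) P4(12-13) P1(13-19) P2(19-22) P3(22-24)

Derivation:
t=0-2: P1@Q0 runs 2, rem=6, quantum used, demote→Q1. Q0=[P2,P3,P4] Q1=[P1] Q2=[]
t=2-4: P2@Q0 runs 2, rem=3, quantum used, demote→Q1. Q0=[P3,P4] Q1=[P1,P2] Q2=[]
t=4-6: P3@Q0 runs 2, rem=2, quantum used, demote→Q1. Q0=[P4] Q1=[P1,P2,P3] Q2=[]
t=6-7: P4@Q0 runs 1, rem=6, I/O yield, promote→Q0. Q0=[P4] Q1=[P1,P2,P3] Q2=[]
t=7-8: P4@Q0 runs 1, rem=5, I/O yield, promote→Q0. Q0=[P4] Q1=[P1,P2,P3] Q2=[]
t=8-9: P4@Q0 runs 1, rem=4, I/O yield, promote→Q0. Q0=[P4] Q1=[P1,P2,P3] Q2=[]
t=9-10: P4@Q0 runs 1, rem=3, I/O yield, promote→Q0. Q0=[P4] Q1=[P1,P2,P3] Q2=[]
t=10-11: P4@Q0 runs 1, rem=2, I/O yield, promote→Q0. Q0=[P4] Q1=[P1,P2,P3] Q2=[]
t=11-12: P4@Q0 runs 1, rem=1, I/O yield, promote→Q0. Q0=[P4] Q1=[P1,P2,P3] Q2=[]
t=12-13: P4@Q0 runs 1, rem=0, completes. Q0=[] Q1=[P1,P2,P3] Q2=[]
t=13-19: P1@Q1 runs 6, rem=0, completes. Q0=[] Q1=[P2,P3] Q2=[]
t=19-22: P2@Q1 runs 3, rem=0, completes. Q0=[] Q1=[P3] Q2=[]
t=22-24: P3@Q1 runs 2, rem=0, completes. Q0=[] Q1=[] Q2=[]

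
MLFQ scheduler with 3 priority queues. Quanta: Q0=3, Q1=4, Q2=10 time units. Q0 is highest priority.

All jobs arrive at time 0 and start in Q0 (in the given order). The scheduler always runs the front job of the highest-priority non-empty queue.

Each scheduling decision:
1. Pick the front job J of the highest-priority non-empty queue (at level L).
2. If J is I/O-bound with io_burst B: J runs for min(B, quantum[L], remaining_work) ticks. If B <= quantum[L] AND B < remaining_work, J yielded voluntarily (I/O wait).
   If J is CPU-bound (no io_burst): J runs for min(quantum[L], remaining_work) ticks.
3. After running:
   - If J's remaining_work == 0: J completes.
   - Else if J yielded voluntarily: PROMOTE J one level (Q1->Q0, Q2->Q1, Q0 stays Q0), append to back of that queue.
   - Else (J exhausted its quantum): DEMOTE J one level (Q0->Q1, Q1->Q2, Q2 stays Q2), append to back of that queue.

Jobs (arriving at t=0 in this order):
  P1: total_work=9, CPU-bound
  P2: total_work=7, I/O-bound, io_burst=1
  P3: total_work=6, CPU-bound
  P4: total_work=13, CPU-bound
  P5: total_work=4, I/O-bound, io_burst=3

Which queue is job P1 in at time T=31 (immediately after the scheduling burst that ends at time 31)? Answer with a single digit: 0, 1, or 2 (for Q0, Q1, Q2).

Answer: 2

Derivation:
t=0-3: P1@Q0 runs 3, rem=6, quantum used, demote→Q1. Q0=[P2,P3,P4,P5] Q1=[P1] Q2=[]
t=3-4: P2@Q0 runs 1, rem=6, I/O yield, promote→Q0. Q0=[P3,P4,P5,P2] Q1=[P1] Q2=[]
t=4-7: P3@Q0 runs 3, rem=3, quantum used, demote→Q1. Q0=[P4,P5,P2] Q1=[P1,P3] Q2=[]
t=7-10: P4@Q0 runs 3, rem=10, quantum used, demote→Q1. Q0=[P5,P2] Q1=[P1,P3,P4] Q2=[]
t=10-13: P5@Q0 runs 3, rem=1, I/O yield, promote→Q0. Q0=[P2,P5] Q1=[P1,P3,P4] Q2=[]
t=13-14: P2@Q0 runs 1, rem=5, I/O yield, promote→Q0. Q0=[P5,P2] Q1=[P1,P3,P4] Q2=[]
t=14-15: P5@Q0 runs 1, rem=0, completes. Q0=[P2] Q1=[P1,P3,P4] Q2=[]
t=15-16: P2@Q0 runs 1, rem=4, I/O yield, promote→Q0. Q0=[P2] Q1=[P1,P3,P4] Q2=[]
t=16-17: P2@Q0 runs 1, rem=3, I/O yield, promote→Q0. Q0=[P2] Q1=[P1,P3,P4] Q2=[]
t=17-18: P2@Q0 runs 1, rem=2, I/O yield, promote→Q0. Q0=[P2] Q1=[P1,P3,P4] Q2=[]
t=18-19: P2@Q0 runs 1, rem=1, I/O yield, promote→Q0. Q0=[P2] Q1=[P1,P3,P4] Q2=[]
t=19-20: P2@Q0 runs 1, rem=0, completes. Q0=[] Q1=[P1,P3,P4] Q2=[]
t=20-24: P1@Q1 runs 4, rem=2, quantum used, demote→Q2. Q0=[] Q1=[P3,P4] Q2=[P1]
t=24-27: P3@Q1 runs 3, rem=0, completes. Q0=[] Q1=[P4] Q2=[P1]
t=27-31: P4@Q1 runs 4, rem=6, quantum used, demote→Q2. Q0=[] Q1=[] Q2=[P1,P4]
t=31-33: P1@Q2 runs 2, rem=0, completes. Q0=[] Q1=[] Q2=[P4]
t=33-39: P4@Q2 runs 6, rem=0, completes. Q0=[] Q1=[] Q2=[]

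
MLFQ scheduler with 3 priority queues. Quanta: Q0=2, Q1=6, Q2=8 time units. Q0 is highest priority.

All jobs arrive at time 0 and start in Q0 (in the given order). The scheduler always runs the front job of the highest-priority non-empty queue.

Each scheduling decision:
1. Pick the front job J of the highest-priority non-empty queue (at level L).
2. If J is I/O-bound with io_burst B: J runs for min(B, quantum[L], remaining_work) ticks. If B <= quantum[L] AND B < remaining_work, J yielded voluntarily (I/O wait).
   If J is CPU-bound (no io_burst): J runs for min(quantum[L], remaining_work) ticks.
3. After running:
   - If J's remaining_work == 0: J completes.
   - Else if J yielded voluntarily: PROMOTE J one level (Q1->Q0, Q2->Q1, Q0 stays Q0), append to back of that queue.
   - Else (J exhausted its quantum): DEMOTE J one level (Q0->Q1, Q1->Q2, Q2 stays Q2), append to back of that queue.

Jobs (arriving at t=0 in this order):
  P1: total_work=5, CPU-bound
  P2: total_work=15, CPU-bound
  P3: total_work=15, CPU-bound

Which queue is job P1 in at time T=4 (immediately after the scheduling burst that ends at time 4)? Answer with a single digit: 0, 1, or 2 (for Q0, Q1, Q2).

Answer: 1

Derivation:
t=0-2: P1@Q0 runs 2, rem=3, quantum used, demote→Q1. Q0=[P2,P3] Q1=[P1] Q2=[]
t=2-4: P2@Q0 runs 2, rem=13, quantum used, demote→Q1. Q0=[P3] Q1=[P1,P2] Q2=[]
t=4-6: P3@Q0 runs 2, rem=13, quantum used, demote→Q1. Q0=[] Q1=[P1,P2,P3] Q2=[]
t=6-9: P1@Q1 runs 3, rem=0, completes. Q0=[] Q1=[P2,P3] Q2=[]
t=9-15: P2@Q1 runs 6, rem=7, quantum used, demote→Q2. Q0=[] Q1=[P3] Q2=[P2]
t=15-21: P3@Q1 runs 6, rem=7, quantum used, demote→Q2. Q0=[] Q1=[] Q2=[P2,P3]
t=21-28: P2@Q2 runs 7, rem=0, completes. Q0=[] Q1=[] Q2=[P3]
t=28-35: P3@Q2 runs 7, rem=0, completes. Q0=[] Q1=[] Q2=[]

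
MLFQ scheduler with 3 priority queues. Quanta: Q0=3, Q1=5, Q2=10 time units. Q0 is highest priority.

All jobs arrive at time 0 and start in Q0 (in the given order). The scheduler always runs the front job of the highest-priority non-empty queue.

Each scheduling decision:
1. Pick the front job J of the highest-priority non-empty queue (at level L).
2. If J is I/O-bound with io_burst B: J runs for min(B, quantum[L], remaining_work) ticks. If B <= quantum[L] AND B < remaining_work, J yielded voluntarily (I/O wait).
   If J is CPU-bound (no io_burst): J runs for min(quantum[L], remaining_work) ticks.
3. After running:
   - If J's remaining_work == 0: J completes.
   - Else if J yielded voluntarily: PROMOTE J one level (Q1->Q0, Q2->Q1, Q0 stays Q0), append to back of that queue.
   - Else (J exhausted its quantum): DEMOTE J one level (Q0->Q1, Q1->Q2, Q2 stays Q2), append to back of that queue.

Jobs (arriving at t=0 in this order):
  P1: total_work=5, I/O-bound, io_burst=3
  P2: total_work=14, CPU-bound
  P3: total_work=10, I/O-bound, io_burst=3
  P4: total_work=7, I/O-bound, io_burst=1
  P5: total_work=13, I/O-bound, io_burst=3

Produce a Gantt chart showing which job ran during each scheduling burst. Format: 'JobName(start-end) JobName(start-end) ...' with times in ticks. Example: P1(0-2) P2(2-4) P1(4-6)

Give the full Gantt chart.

t=0-3: P1@Q0 runs 3, rem=2, I/O yield, promote→Q0. Q0=[P2,P3,P4,P5,P1] Q1=[] Q2=[]
t=3-6: P2@Q0 runs 3, rem=11, quantum used, demote→Q1. Q0=[P3,P4,P5,P1] Q1=[P2] Q2=[]
t=6-9: P3@Q0 runs 3, rem=7, I/O yield, promote→Q0. Q0=[P4,P5,P1,P3] Q1=[P2] Q2=[]
t=9-10: P4@Q0 runs 1, rem=6, I/O yield, promote→Q0. Q0=[P5,P1,P3,P4] Q1=[P2] Q2=[]
t=10-13: P5@Q0 runs 3, rem=10, I/O yield, promote→Q0. Q0=[P1,P3,P4,P5] Q1=[P2] Q2=[]
t=13-15: P1@Q0 runs 2, rem=0, completes. Q0=[P3,P4,P5] Q1=[P2] Q2=[]
t=15-18: P3@Q0 runs 3, rem=4, I/O yield, promote→Q0. Q0=[P4,P5,P3] Q1=[P2] Q2=[]
t=18-19: P4@Q0 runs 1, rem=5, I/O yield, promote→Q0. Q0=[P5,P3,P4] Q1=[P2] Q2=[]
t=19-22: P5@Q0 runs 3, rem=7, I/O yield, promote→Q0. Q0=[P3,P4,P5] Q1=[P2] Q2=[]
t=22-25: P3@Q0 runs 3, rem=1, I/O yield, promote→Q0. Q0=[P4,P5,P3] Q1=[P2] Q2=[]
t=25-26: P4@Q0 runs 1, rem=4, I/O yield, promote→Q0. Q0=[P5,P3,P4] Q1=[P2] Q2=[]
t=26-29: P5@Q0 runs 3, rem=4, I/O yield, promote→Q0. Q0=[P3,P4,P5] Q1=[P2] Q2=[]
t=29-30: P3@Q0 runs 1, rem=0, completes. Q0=[P4,P5] Q1=[P2] Q2=[]
t=30-31: P4@Q0 runs 1, rem=3, I/O yield, promote→Q0. Q0=[P5,P4] Q1=[P2] Q2=[]
t=31-34: P5@Q0 runs 3, rem=1, I/O yield, promote→Q0. Q0=[P4,P5] Q1=[P2] Q2=[]
t=34-35: P4@Q0 runs 1, rem=2, I/O yield, promote→Q0. Q0=[P5,P4] Q1=[P2] Q2=[]
t=35-36: P5@Q0 runs 1, rem=0, completes. Q0=[P4] Q1=[P2] Q2=[]
t=36-37: P4@Q0 runs 1, rem=1, I/O yield, promote→Q0. Q0=[P4] Q1=[P2] Q2=[]
t=37-38: P4@Q0 runs 1, rem=0, completes. Q0=[] Q1=[P2] Q2=[]
t=38-43: P2@Q1 runs 5, rem=6, quantum used, demote→Q2. Q0=[] Q1=[] Q2=[P2]
t=43-49: P2@Q2 runs 6, rem=0, completes. Q0=[] Q1=[] Q2=[]

Answer: P1(0-3) P2(3-6) P3(6-9) P4(9-10) P5(10-13) P1(13-15) P3(15-18) P4(18-19) P5(19-22) P3(22-25) P4(25-26) P5(26-29) P3(29-30) P4(30-31) P5(31-34) P4(34-35) P5(35-36) P4(36-37) P4(37-38) P2(38-43) P2(43-49)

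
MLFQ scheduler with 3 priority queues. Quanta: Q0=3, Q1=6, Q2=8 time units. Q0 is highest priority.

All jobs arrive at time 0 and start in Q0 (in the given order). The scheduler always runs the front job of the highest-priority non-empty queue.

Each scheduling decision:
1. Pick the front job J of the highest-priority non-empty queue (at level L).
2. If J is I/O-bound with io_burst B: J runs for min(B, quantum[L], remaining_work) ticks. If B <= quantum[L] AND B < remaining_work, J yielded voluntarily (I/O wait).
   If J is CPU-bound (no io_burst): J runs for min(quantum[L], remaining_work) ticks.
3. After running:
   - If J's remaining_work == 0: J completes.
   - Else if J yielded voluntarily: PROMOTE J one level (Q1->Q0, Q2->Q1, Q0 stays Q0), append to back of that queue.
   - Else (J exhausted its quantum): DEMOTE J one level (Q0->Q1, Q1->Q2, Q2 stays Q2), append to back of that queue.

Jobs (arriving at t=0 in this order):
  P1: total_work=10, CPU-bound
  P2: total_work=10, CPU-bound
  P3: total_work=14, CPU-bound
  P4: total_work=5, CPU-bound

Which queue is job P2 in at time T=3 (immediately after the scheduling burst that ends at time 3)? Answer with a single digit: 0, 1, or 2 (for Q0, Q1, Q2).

Answer: 0

Derivation:
t=0-3: P1@Q0 runs 3, rem=7, quantum used, demote→Q1. Q0=[P2,P3,P4] Q1=[P1] Q2=[]
t=3-6: P2@Q0 runs 3, rem=7, quantum used, demote→Q1. Q0=[P3,P4] Q1=[P1,P2] Q2=[]
t=6-9: P3@Q0 runs 3, rem=11, quantum used, demote→Q1. Q0=[P4] Q1=[P1,P2,P3] Q2=[]
t=9-12: P4@Q0 runs 3, rem=2, quantum used, demote→Q1. Q0=[] Q1=[P1,P2,P3,P4] Q2=[]
t=12-18: P1@Q1 runs 6, rem=1, quantum used, demote→Q2. Q0=[] Q1=[P2,P3,P4] Q2=[P1]
t=18-24: P2@Q1 runs 6, rem=1, quantum used, demote→Q2. Q0=[] Q1=[P3,P4] Q2=[P1,P2]
t=24-30: P3@Q1 runs 6, rem=5, quantum used, demote→Q2. Q0=[] Q1=[P4] Q2=[P1,P2,P3]
t=30-32: P4@Q1 runs 2, rem=0, completes. Q0=[] Q1=[] Q2=[P1,P2,P3]
t=32-33: P1@Q2 runs 1, rem=0, completes. Q0=[] Q1=[] Q2=[P2,P3]
t=33-34: P2@Q2 runs 1, rem=0, completes. Q0=[] Q1=[] Q2=[P3]
t=34-39: P3@Q2 runs 5, rem=0, completes. Q0=[] Q1=[] Q2=[]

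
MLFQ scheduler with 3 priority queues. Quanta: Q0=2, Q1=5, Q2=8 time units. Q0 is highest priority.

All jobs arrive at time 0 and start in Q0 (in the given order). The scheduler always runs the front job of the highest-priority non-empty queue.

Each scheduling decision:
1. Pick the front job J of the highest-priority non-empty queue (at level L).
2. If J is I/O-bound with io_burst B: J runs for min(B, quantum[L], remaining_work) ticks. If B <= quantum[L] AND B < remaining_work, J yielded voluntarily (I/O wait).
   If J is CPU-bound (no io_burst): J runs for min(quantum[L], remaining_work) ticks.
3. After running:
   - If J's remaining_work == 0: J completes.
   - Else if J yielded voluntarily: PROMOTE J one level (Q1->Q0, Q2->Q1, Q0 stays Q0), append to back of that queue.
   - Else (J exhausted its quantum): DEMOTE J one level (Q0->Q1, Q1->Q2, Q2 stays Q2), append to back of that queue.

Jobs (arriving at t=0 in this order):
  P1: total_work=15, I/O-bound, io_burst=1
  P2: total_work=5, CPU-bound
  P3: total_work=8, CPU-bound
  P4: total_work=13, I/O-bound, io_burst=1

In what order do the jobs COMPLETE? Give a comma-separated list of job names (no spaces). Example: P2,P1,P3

t=0-1: P1@Q0 runs 1, rem=14, I/O yield, promote→Q0. Q0=[P2,P3,P4,P1] Q1=[] Q2=[]
t=1-3: P2@Q0 runs 2, rem=3, quantum used, demote→Q1. Q0=[P3,P4,P1] Q1=[P2] Q2=[]
t=3-5: P3@Q0 runs 2, rem=6, quantum used, demote→Q1. Q0=[P4,P1] Q1=[P2,P3] Q2=[]
t=5-6: P4@Q0 runs 1, rem=12, I/O yield, promote→Q0. Q0=[P1,P4] Q1=[P2,P3] Q2=[]
t=6-7: P1@Q0 runs 1, rem=13, I/O yield, promote→Q0. Q0=[P4,P1] Q1=[P2,P3] Q2=[]
t=7-8: P4@Q0 runs 1, rem=11, I/O yield, promote→Q0. Q0=[P1,P4] Q1=[P2,P3] Q2=[]
t=8-9: P1@Q0 runs 1, rem=12, I/O yield, promote→Q0. Q0=[P4,P1] Q1=[P2,P3] Q2=[]
t=9-10: P4@Q0 runs 1, rem=10, I/O yield, promote→Q0. Q0=[P1,P4] Q1=[P2,P3] Q2=[]
t=10-11: P1@Q0 runs 1, rem=11, I/O yield, promote→Q0. Q0=[P4,P1] Q1=[P2,P3] Q2=[]
t=11-12: P4@Q0 runs 1, rem=9, I/O yield, promote→Q0. Q0=[P1,P4] Q1=[P2,P3] Q2=[]
t=12-13: P1@Q0 runs 1, rem=10, I/O yield, promote→Q0. Q0=[P4,P1] Q1=[P2,P3] Q2=[]
t=13-14: P4@Q0 runs 1, rem=8, I/O yield, promote→Q0. Q0=[P1,P4] Q1=[P2,P3] Q2=[]
t=14-15: P1@Q0 runs 1, rem=9, I/O yield, promote→Q0. Q0=[P4,P1] Q1=[P2,P3] Q2=[]
t=15-16: P4@Q0 runs 1, rem=7, I/O yield, promote→Q0. Q0=[P1,P4] Q1=[P2,P3] Q2=[]
t=16-17: P1@Q0 runs 1, rem=8, I/O yield, promote→Q0. Q0=[P4,P1] Q1=[P2,P3] Q2=[]
t=17-18: P4@Q0 runs 1, rem=6, I/O yield, promote→Q0. Q0=[P1,P4] Q1=[P2,P3] Q2=[]
t=18-19: P1@Q0 runs 1, rem=7, I/O yield, promote→Q0. Q0=[P4,P1] Q1=[P2,P3] Q2=[]
t=19-20: P4@Q0 runs 1, rem=5, I/O yield, promote→Q0. Q0=[P1,P4] Q1=[P2,P3] Q2=[]
t=20-21: P1@Q0 runs 1, rem=6, I/O yield, promote→Q0. Q0=[P4,P1] Q1=[P2,P3] Q2=[]
t=21-22: P4@Q0 runs 1, rem=4, I/O yield, promote→Q0. Q0=[P1,P4] Q1=[P2,P3] Q2=[]
t=22-23: P1@Q0 runs 1, rem=5, I/O yield, promote→Q0. Q0=[P4,P1] Q1=[P2,P3] Q2=[]
t=23-24: P4@Q0 runs 1, rem=3, I/O yield, promote→Q0. Q0=[P1,P4] Q1=[P2,P3] Q2=[]
t=24-25: P1@Q0 runs 1, rem=4, I/O yield, promote→Q0. Q0=[P4,P1] Q1=[P2,P3] Q2=[]
t=25-26: P4@Q0 runs 1, rem=2, I/O yield, promote→Q0. Q0=[P1,P4] Q1=[P2,P3] Q2=[]
t=26-27: P1@Q0 runs 1, rem=3, I/O yield, promote→Q0. Q0=[P4,P1] Q1=[P2,P3] Q2=[]
t=27-28: P4@Q0 runs 1, rem=1, I/O yield, promote→Q0. Q0=[P1,P4] Q1=[P2,P3] Q2=[]
t=28-29: P1@Q0 runs 1, rem=2, I/O yield, promote→Q0. Q0=[P4,P1] Q1=[P2,P3] Q2=[]
t=29-30: P4@Q0 runs 1, rem=0, completes. Q0=[P1] Q1=[P2,P3] Q2=[]
t=30-31: P1@Q0 runs 1, rem=1, I/O yield, promote→Q0. Q0=[P1] Q1=[P2,P3] Q2=[]
t=31-32: P1@Q0 runs 1, rem=0, completes. Q0=[] Q1=[P2,P3] Q2=[]
t=32-35: P2@Q1 runs 3, rem=0, completes. Q0=[] Q1=[P3] Q2=[]
t=35-40: P3@Q1 runs 5, rem=1, quantum used, demote→Q2. Q0=[] Q1=[] Q2=[P3]
t=40-41: P3@Q2 runs 1, rem=0, completes. Q0=[] Q1=[] Q2=[]

Answer: P4,P1,P2,P3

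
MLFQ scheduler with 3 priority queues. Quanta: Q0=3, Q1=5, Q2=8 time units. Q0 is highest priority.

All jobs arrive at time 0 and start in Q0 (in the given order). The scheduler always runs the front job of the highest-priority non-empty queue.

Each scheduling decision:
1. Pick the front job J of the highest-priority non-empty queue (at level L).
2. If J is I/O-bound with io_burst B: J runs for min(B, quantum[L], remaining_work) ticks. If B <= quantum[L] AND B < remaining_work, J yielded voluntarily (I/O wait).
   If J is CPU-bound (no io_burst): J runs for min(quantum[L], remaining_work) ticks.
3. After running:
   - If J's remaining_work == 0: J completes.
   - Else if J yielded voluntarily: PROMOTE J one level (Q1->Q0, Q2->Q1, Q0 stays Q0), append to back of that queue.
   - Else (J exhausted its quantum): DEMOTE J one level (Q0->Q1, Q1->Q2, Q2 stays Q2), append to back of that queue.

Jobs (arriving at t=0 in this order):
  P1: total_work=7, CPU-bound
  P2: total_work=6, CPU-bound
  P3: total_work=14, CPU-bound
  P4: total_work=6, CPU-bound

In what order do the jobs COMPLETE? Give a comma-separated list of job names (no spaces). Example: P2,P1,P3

t=0-3: P1@Q0 runs 3, rem=4, quantum used, demote→Q1. Q0=[P2,P3,P4] Q1=[P1] Q2=[]
t=3-6: P2@Q0 runs 3, rem=3, quantum used, demote→Q1. Q0=[P3,P4] Q1=[P1,P2] Q2=[]
t=6-9: P3@Q0 runs 3, rem=11, quantum used, demote→Q1. Q0=[P4] Q1=[P1,P2,P3] Q2=[]
t=9-12: P4@Q0 runs 3, rem=3, quantum used, demote→Q1. Q0=[] Q1=[P1,P2,P3,P4] Q2=[]
t=12-16: P1@Q1 runs 4, rem=0, completes. Q0=[] Q1=[P2,P3,P4] Q2=[]
t=16-19: P2@Q1 runs 3, rem=0, completes. Q0=[] Q1=[P3,P4] Q2=[]
t=19-24: P3@Q1 runs 5, rem=6, quantum used, demote→Q2. Q0=[] Q1=[P4] Q2=[P3]
t=24-27: P4@Q1 runs 3, rem=0, completes. Q0=[] Q1=[] Q2=[P3]
t=27-33: P3@Q2 runs 6, rem=0, completes. Q0=[] Q1=[] Q2=[]

Answer: P1,P2,P4,P3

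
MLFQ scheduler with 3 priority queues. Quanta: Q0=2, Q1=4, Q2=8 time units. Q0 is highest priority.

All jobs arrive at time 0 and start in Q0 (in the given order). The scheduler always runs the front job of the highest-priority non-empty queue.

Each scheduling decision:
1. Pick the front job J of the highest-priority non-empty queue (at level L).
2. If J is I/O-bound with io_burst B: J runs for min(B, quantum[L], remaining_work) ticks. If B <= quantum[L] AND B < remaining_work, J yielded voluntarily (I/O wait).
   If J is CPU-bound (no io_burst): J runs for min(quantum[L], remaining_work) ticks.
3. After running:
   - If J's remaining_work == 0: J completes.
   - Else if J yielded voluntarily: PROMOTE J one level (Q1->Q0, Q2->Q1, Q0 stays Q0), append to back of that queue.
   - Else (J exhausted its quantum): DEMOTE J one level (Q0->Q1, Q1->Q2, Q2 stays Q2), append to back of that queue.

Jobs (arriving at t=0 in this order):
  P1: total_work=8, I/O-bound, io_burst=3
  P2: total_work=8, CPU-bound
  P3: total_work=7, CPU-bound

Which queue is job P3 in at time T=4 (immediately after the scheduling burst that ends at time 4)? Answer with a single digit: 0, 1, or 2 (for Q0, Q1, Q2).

t=0-2: P1@Q0 runs 2, rem=6, quantum used, demote→Q1. Q0=[P2,P3] Q1=[P1] Q2=[]
t=2-4: P2@Q0 runs 2, rem=6, quantum used, demote→Q1. Q0=[P3] Q1=[P1,P2] Q2=[]
t=4-6: P3@Q0 runs 2, rem=5, quantum used, demote→Q1. Q0=[] Q1=[P1,P2,P3] Q2=[]
t=6-9: P1@Q1 runs 3, rem=3, I/O yield, promote→Q0. Q0=[P1] Q1=[P2,P3] Q2=[]
t=9-11: P1@Q0 runs 2, rem=1, quantum used, demote→Q1. Q0=[] Q1=[P2,P3,P1] Q2=[]
t=11-15: P2@Q1 runs 4, rem=2, quantum used, demote→Q2. Q0=[] Q1=[P3,P1] Q2=[P2]
t=15-19: P3@Q1 runs 4, rem=1, quantum used, demote→Q2. Q0=[] Q1=[P1] Q2=[P2,P3]
t=19-20: P1@Q1 runs 1, rem=0, completes. Q0=[] Q1=[] Q2=[P2,P3]
t=20-22: P2@Q2 runs 2, rem=0, completes. Q0=[] Q1=[] Q2=[P3]
t=22-23: P3@Q2 runs 1, rem=0, completes. Q0=[] Q1=[] Q2=[]

Answer: 0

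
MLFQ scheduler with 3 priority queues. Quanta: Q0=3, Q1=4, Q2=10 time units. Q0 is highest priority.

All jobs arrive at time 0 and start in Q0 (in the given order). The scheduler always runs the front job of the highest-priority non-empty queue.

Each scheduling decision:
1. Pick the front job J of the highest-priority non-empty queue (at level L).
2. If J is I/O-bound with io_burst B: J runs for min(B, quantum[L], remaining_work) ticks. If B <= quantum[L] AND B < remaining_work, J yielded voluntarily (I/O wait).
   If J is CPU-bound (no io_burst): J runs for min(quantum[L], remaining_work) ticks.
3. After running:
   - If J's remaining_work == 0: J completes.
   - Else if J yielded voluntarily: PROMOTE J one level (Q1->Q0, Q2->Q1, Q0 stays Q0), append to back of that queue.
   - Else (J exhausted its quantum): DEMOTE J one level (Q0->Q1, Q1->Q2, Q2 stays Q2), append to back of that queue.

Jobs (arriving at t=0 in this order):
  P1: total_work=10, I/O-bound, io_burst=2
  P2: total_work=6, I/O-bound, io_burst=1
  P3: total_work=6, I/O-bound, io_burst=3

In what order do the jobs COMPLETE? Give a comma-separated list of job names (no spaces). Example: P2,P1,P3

t=0-2: P1@Q0 runs 2, rem=8, I/O yield, promote→Q0. Q0=[P2,P3,P1] Q1=[] Q2=[]
t=2-3: P2@Q0 runs 1, rem=5, I/O yield, promote→Q0. Q0=[P3,P1,P2] Q1=[] Q2=[]
t=3-6: P3@Q0 runs 3, rem=3, I/O yield, promote→Q0. Q0=[P1,P2,P3] Q1=[] Q2=[]
t=6-8: P1@Q0 runs 2, rem=6, I/O yield, promote→Q0. Q0=[P2,P3,P1] Q1=[] Q2=[]
t=8-9: P2@Q0 runs 1, rem=4, I/O yield, promote→Q0. Q0=[P3,P1,P2] Q1=[] Q2=[]
t=9-12: P3@Q0 runs 3, rem=0, completes. Q0=[P1,P2] Q1=[] Q2=[]
t=12-14: P1@Q0 runs 2, rem=4, I/O yield, promote→Q0. Q0=[P2,P1] Q1=[] Q2=[]
t=14-15: P2@Q0 runs 1, rem=3, I/O yield, promote→Q0. Q0=[P1,P2] Q1=[] Q2=[]
t=15-17: P1@Q0 runs 2, rem=2, I/O yield, promote→Q0. Q0=[P2,P1] Q1=[] Q2=[]
t=17-18: P2@Q0 runs 1, rem=2, I/O yield, promote→Q0. Q0=[P1,P2] Q1=[] Q2=[]
t=18-20: P1@Q0 runs 2, rem=0, completes. Q0=[P2] Q1=[] Q2=[]
t=20-21: P2@Q0 runs 1, rem=1, I/O yield, promote→Q0. Q0=[P2] Q1=[] Q2=[]
t=21-22: P2@Q0 runs 1, rem=0, completes. Q0=[] Q1=[] Q2=[]

Answer: P3,P1,P2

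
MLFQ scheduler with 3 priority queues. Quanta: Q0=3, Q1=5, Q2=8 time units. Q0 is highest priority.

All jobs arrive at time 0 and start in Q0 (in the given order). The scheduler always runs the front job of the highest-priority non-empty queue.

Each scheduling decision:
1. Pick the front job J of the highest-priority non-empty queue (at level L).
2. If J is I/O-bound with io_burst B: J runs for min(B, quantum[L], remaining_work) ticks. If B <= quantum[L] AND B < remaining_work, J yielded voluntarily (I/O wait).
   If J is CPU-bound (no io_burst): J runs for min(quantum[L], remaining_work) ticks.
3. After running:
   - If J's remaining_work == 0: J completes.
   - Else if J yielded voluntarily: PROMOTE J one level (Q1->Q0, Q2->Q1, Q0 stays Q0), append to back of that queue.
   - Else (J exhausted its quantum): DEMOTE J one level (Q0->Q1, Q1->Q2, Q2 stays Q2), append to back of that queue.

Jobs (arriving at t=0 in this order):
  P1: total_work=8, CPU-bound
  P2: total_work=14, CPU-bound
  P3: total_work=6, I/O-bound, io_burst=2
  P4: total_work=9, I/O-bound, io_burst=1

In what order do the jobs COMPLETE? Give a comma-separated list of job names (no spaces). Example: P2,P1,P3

Answer: P3,P4,P1,P2

Derivation:
t=0-3: P1@Q0 runs 3, rem=5, quantum used, demote→Q1. Q0=[P2,P3,P4] Q1=[P1] Q2=[]
t=3-6: P2@Q0 runs 3, rem=11, quantum used, demote→Q1. Q0=[P3,P4] Q1=[P1,P2] Q2=[]
t=6-8: P3@Q0 runs 2, rem=4, I/O yield, promote→Q0. Q0=[P4,P3] Q1=[P1,P2] Q2=[]
t=8-9: P4@Q0 runs 1, rem=8, I/O yield, promote→Q0. Q0=[P3,P4] Q1=[P1,P2] Q2=[]
t=9-11: P3@Q0 runs 2, rem=2, I/O yield, promote→Q0. Q0=[P4,P3] Q1=[P1,P2] Q2=[]
t=11-12: P4@Q0 runs 1, rem=7, I/O yield, promote→Q0. Q0=[P3,P4] Q1=[P1,P2] Q2=[]
t=12-14: P3@Q0 runs 2, rem=0, completes. Q0=[P4] Q1=[P1,P2] Q2=[]
t=14-15: P4@Q0 runs 1, rem=6, I/O yield, promote→Q0. Q0=[P4] Q1=[P1,P2] Q2=[]
t=15-16: P4@Q0 runs 1, rem=5, I/O yield, promote→Q0. Q0=[P4] Q1=[P1,P2] Q2=[]
t=16-17: P4@Q0 runs 1, rem=4, I/O yield, promote→Q0. Q0=[P4] Q1=[P1,P2] Q2=[]
t=17-18: P4@Q0 runs 1, rem=3, I/O yield, promote→Q0. Q0=[P4] Q1=[P1,P2] Q2=[]
t=18-19: P4@Q0 runs 1, rem=2, I/O yield, promote→Q0. Q0=[P4] Q1=[P1,P2] Q2=[]
t=19-20: P4@Q0 runs 1, rem=1, I/O yield, promote→Q0. Q0=[P4] Q1=[P1,P2] Q2=[]
t=20-21: P4@Q0 runs 1, rem=0, completes. Q0=[] Q1=[P1,P2] Q2=[]
t=21-26: P1@Q1 runs 5, rem=0, completes. Q0=[] Q1=[P2] Q2=[]
t=26-31: P2@Q1 runs 5, rem=6, quantum used, demote→Q2. Q0=[] Q1=[] Q2=[P2]
t=31-37: P2@Q2 runs 6, rem=0, completes. Q0=[] Q1=[] Q2=[]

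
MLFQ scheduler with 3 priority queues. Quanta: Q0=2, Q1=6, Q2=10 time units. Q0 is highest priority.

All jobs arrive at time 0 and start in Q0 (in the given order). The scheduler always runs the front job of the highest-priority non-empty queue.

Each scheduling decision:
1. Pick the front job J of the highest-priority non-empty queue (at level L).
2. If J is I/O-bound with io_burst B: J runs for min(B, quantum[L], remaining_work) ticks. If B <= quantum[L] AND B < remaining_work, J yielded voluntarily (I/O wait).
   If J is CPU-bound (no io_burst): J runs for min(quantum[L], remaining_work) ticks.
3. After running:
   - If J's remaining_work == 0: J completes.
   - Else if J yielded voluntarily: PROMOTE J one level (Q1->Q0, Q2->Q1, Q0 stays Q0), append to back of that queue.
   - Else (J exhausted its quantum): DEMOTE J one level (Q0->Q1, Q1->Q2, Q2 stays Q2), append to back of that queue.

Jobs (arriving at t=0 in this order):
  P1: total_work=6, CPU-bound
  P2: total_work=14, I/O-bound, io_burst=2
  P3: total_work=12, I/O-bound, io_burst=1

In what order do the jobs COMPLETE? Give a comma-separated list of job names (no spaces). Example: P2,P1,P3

Answer: P2,P3,P1

Derivation:
t=0-2: P1@Q0 runs 2, rem=4, quantum used, demote→Q1. Q0=[P2,P3] Q1=[P1] Q2=[]
t=2-4: P2@Q0 runs 2, rem=12, I/O yield, promote→Q0. Q0=[P3,P2] Q1=[P1] Q2=[]
t=4-5: P3@Q0 runs 1, rem=11, I/O yield, promote→Q0. Q0=[P2,P3] Q1=[P1] Q2=[]
t=5-7: P2@Q0 runs 2, rem=10, I/O yield, promote→Q0. Q0=[P3,P2] Q1=[P1] Q2=[]
t=7-8: P3@Q0 runs 1, rem=10, I/O yield, promote→Q0. Q0=[P2,P3] Q1=[P1] Q2=[]
t=8-10: P2@Q0 runs 2, rem=8, I/O yield, promote→Q0. Q0=[P3,P2] Q1=[P1] Q2=[]
t=10-11: P3@Q0 runs 1, rem=9, I/O yield, promote→Q0. Q0=[P2,P3] Q1=[P1] Q2=[]
t=11-13: P2@Q0 runs 2, rem=6, I/O yield, promote→Q0. Q0=[P3,P2] Q1=[P1] Q2=[]
t=13-14: P3@Q0 runs 1, rem=8, I/O yield, promote→Q0. Q0=[P2,P3] Q1=[P1] Q2=[]
t=14-16: P2@Q0 runs 2, rem=4, I/O yield, promote→Q0. Q0=[P3,P2] Q1=[P1] Q2=[]
t=16-17: P3@Q0 runs 1, rem=7, I/O yield, promote→Q0. Q0=[P2,P3] Q1=[P1] Q2=[]
t=17-19: P2@Q0 runs 2, rem=2, I/O yield, promote→Q0. Q0=[P3,P2] Q1=[P1] Q2=[]
t=19-20: P3@Q0 runs 1, rem=6, I/O yield, promote→Q0. Q0=[P2,P3] Q1=[P1] Q2=[]
t=20-22: P2@Q0 runs 2, rem=0, completes. Q0=[P3] Q1=[P1] Q2=[]
t=22-23: P3@Q0 runs 1, rem=5, I/O yield, promote→Q0. Q0=[P3] Q1=[P1] Q2=[]
t=23-24: P3@Q0 runs 1, rem=4, I/O yield, promote→Q0. Q0=[P3] Q1=[P1] Q2=[]
t=24-25: P3@Q0 runs 1, rem=3, I/O yield, promote→Q0. Q0=[P3] Q1=[P1] Q2=[]
t=25-26: P3@Q0 runs 1, rem=2, I/O yield, promote→Q0. Q0=[P3] Q1=[P1] Q2=[]
t=26-27: P3@Q0 runs 1, rem=1, I/O yield, promote→Q0. Q0=[P3] Q1=[P1] Q2=[]
t=27-28: P3@Q0 runs 1, rem=0, completes. Q0=[] Q1=[P1] Q2=[]
t=28-32: P1@Q1 runs 4, rem=0, completes. Q0=[] Q1=[] Q2=[]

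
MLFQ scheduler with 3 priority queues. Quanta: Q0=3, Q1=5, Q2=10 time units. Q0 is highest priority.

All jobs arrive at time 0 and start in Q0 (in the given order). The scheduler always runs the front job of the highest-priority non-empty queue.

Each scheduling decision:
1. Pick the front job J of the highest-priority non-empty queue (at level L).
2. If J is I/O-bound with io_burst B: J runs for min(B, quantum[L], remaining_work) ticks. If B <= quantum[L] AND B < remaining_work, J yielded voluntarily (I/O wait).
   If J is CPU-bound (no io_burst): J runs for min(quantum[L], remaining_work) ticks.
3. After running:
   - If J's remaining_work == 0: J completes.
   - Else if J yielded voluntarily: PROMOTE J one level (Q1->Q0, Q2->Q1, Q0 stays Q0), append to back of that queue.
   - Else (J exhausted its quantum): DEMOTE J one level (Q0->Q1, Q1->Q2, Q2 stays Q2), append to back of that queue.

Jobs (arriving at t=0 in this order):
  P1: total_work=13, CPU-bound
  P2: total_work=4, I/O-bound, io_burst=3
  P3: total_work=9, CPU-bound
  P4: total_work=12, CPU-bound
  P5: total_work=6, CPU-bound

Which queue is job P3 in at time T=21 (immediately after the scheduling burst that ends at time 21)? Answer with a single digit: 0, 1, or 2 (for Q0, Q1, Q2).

Answer: 1

Derivation:
t=0-3: P1@Q0 runs 3, rem=10, quantum used, demote→Q1. Q0=[P2,P3,P4,P5] Q1=[P1] Q2=[]
t=3-6: P2@Q0 runs 3, rem=1, I/O yield, promote→Q0. Q0=[P3,P4,P5,P2] Q1=[P1] Q2=[]
t=6-9: P3@Q0 runs 3, rem=6, quantum used, demote→Q1. Q0=[P4,P5,P2] Q1=[P1,P3] Q2=[]
t=9-12: P4@Q0 runs 3, rem=9, quantum used, demote→Q1. Q0=[P5,P2] Q1=[P1,P3,P4] Q2=[]
t=12-15: P5@Q0 runs 3, rem=3, quantum used, demote→Q1. Q0=[P2] Q1=[P1,P3,P4,P5] Q2=[]
t=15-16: P2@Q0 runs 1, rem=0, completes. Q0=[] Q1=[P1,P3,P4,P5] Q2=[]
t=16-21: P1@Q1 runs 5, rem=5, quantum used, demote→Q2. Q0=[] Q1=[P3,P4,P5] Q2=[P1]
t=21-26: P3@Q1 runs 5, rem=1, quantum used, demote→Q2. Q0=[] Q1=[P4,P5] Q2=[P1,P3]
t=26-31: P4@Q1 runs 5, rem=4, quantum used, demote→Q2. Q0=[] Q1=[P5] Q2=[P1,P3,P4]
t=31-34: P5@Q1 runs 3, rem=0, completes. Q0=[] Q1=[] Q2=[P1,P3,P4]
t=34-39: P1@Q2 runs 5, rem=0, completes. Q0=[] Q1=[] Q2=[P3,P4]
t=39-40: P3@Q2 runs 1, rem=0, completes. Q0=[] Q1=[] Q2=[P4]
t=40-44: P4@Q2 runs 4, rem=0, completes. Q0=[] Q1=[] Q2=[]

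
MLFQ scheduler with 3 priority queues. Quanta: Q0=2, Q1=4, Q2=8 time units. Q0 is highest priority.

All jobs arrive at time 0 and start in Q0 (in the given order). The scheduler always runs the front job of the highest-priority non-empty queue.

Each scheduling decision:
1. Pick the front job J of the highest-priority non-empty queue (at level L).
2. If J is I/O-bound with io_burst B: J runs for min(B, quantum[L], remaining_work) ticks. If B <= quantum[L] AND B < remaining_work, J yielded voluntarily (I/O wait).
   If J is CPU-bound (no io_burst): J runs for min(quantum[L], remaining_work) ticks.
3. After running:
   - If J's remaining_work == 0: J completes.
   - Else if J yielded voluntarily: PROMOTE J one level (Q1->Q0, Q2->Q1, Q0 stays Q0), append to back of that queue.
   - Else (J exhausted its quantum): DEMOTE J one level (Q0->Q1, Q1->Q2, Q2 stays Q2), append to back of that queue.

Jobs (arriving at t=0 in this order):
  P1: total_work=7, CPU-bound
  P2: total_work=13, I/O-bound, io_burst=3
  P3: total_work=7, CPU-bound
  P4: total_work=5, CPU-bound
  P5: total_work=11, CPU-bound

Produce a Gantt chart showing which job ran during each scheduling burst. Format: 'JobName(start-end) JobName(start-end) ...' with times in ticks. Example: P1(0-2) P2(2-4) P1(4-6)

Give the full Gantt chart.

Answer: P1(0-2) P2(2-4) P3(4-6) P4(6-8) P5(8-10) P1(10-14) P2(14-17) P2(17-19) P3(19-23) P4(23-26) P5(26-30) P2(30-33) P2(33-35) P2(35-36) P1(36-37) P3(37-38) P5(38-43)

Derivation:
t=0-2: P1@Q0 runs 2, rem=5, quantum used, demote→Q1. Q0=[P2,P3,P4,P5] Q1=[P1] Q2=[]
t=2-4: P2@Q0 runs 2, rem=11, quantum used, demote→Q1. Q0=[P3,P4,P5] Q1=[P1,P2] Q2=[]
t=4-6: P3@Q0 runs 2, rem=5, quantum used, demote→Q1. Q0=[P4,P5] Q1=[P1,P2,P3] Q2=[]
t=6-8: P4@Q0 runs 2, rem=3, quantum used, demote→Q1. Q0=[P5] Q1=[P1,P2,P3,P4] Q2=[]
t=8-10: P5@Q0 runs 2, rem=9, quantum used, demote→Q1. Q0=[] Q1=[P1,P2,P3,P4,P5] Q2=[]
t=10-14: P1@Q1 runs 4, rem=1, quantum used, demote→Q2. Q0=[] Q1=[P2,P3,P4,P5] Q2=[P1]
t=14-17: P2@Q1 runs 3, rem=8, I/O yield, promote→Q0. Q0=[P2] Q1=[P3,P4,P5] Q2=[P1]
t=17-19: P2@Q0 runs 2, rem=6, quantum used, demote→Q1. Q0=[] Q1=[P3,P4,P5,P2] Q2=[P1]
t=19-23: P3@Q1 runs 4, rem=1, quantum used, demote→Q2. Q0=[] Q1=[P4,P5,P2] Q2=[P1,P3]
t=23-26: P4@Q1 runs 3, rem=0, completes. Q0=[] Q1=[P5,P2] Q2=[P1,P3]
t=26-30: P5@Q1 runs 4, rem=5, quantum used, demote→Q2. Q0=[] Q1=[P2] Q2=[P1,P3,P5]
t=30-33: P2@Q1 runs 3, rem=3, I/O yield, promote→Q0. Q0=[P2] Q1=[] Q2=[P1,P3,P5]
t=33-35: P2@Q0 runs 2, rem=1, quantum used, demote→Q1. Q0=[] Q1=[P2] Q2=[P1,P3,P5]
t=35-36: P2@Q1 runs 1, rem=0, completes. Q0=[] Q1=[] Q2=[P1,P3,P5]
t=36-37: P1@Q2 runs 1, rem=0, completes. Q0=[] Q1=[] Q2=[P3,P5]
t=37-38: P3@Q2 runs 1, rem=0, completes. Q0=[] Q1=[] Q2=[P5]
t=38-43: P5@Q2 runs 5, rem=0, completes. Q0=[] Q1=[] Q2=[]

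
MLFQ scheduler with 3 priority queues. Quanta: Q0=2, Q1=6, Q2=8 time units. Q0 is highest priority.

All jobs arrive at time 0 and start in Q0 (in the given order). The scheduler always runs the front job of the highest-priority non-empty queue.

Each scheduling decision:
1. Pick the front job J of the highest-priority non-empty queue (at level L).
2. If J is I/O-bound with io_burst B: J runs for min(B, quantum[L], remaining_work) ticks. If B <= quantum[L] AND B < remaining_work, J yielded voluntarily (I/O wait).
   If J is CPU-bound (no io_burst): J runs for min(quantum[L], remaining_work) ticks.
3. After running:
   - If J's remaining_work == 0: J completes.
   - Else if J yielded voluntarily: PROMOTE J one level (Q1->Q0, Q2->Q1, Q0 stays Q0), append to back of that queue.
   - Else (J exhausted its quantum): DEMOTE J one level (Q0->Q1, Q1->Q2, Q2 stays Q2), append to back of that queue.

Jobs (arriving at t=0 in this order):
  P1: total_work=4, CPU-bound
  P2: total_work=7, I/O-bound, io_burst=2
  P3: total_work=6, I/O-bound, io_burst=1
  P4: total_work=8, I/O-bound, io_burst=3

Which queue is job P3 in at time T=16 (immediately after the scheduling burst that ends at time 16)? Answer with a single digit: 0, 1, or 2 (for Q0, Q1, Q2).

t=0-2: P1@Q0 runs 2, rem=2, quantum used, demote→Q1. Q0=[P2,P3,P4] Q1=[P1] Q2=[]
t=2-4: P2@Q0 runs 2, rem=5, I/O yield, promote→Q0. Q0=[P3,P4,P2] Q1=[P1] Q2=[]
t=4-5: P3@Q0 runs 1, rem=5, I/O yield, promote→Q0. Q0=[P4,P2,P3] Q1=[P1] Q2=[]
t=5-7: P4@Q0 runs 2, rem=6, quantum used, demote→Q1. Q0=[P2,P3] Q1=[P1,P4] Q2=[]
t=7-9: P2@Q0 runs 2, rem=3, I/O yield, promote→Q0. Q0=[P3,P2] Q1=[P1,P4] Q2=[]
t=9-10: P3@Q0 runs 1, rem=4, I/O yield, promote→Q0. Q0=[P2,P3] Q1=[P1,P4] Q2=[]
t=10-12: P2@Q0 runs 2, rem=1, I/O yield, promote→Q0. Q0=[P3,P2] Q1=[P1,P4] Q2=[]
t=12-13: P3@Q0 runs 1, rem=3, I/O yield, promote→Q0. Q0=[P2,P3] Q1=[P1,P4] Q2=[]
t=13-14: P2@Q0 runs 1, rem=0, completes. Q0=[P3] Q1=[P1,P4] Q2=[]
t=14-15: P3@Q0 runs 1, rem=2, I/O yield, promote→Q0. Q0=[P3] Q1=[P1,P4] Q2=[]
t=15-16: P3@Q0 runs 1, rem=1, I/O yield, promote→Q0. Q0=[P3] Q1=[P1,P4] Q2=[]
t=16-17: P3@Q0 runs 1, rem=0, completes. Q0=[] Q1=[P1,P4] Q2=[]
t=17-19: P1@Q1 runs 2, rem=0, completes. Q0=[] Q1=[P4] Q2=[]
t=19-22: P4@Q1 runs 3, rem=3, I/O yield, promote→Q0. Q0=[P4] Q1=[] Q2=[]
t=22-24: P4@Q0 runs 2, rem=1, quantum used, demote→Q1. Q0=[] Q1=[P4] Q2=[]
t=24-25: P4@Q1 runs 1, rem=0, completes. Q0=[] Q1=[] Q2=[]

Answer: 0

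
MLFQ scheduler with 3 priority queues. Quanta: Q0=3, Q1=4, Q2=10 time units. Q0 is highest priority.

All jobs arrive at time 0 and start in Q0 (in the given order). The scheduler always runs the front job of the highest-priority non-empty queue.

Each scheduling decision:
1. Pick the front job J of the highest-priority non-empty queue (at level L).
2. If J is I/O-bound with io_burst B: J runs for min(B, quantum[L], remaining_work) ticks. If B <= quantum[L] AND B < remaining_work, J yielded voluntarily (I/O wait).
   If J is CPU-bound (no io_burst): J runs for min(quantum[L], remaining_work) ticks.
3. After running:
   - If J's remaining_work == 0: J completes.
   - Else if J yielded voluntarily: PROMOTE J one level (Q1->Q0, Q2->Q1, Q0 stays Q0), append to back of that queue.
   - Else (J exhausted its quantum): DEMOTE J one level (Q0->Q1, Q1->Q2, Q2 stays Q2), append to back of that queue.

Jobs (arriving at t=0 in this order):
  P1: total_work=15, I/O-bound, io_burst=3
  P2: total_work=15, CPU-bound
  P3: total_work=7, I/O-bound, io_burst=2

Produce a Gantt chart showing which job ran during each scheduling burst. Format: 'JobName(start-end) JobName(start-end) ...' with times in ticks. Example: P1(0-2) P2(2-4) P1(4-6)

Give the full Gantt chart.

t=0-3: P1@Q0 runs 3, rem=12, I/O yield, promote→Q0. Q0=[P2,P3,P1] Q1=[] Q2=[]
t=3-6: P2@Q0 runs 3, rem=12, quantum used, demote→Q1. Q0=[P3,P1] Q1=[P2] Q2=[]
t=6-8: P3@Q0 runs 2, rem=5, I/O yield, promote→Q0. Q0=[P1,P3] Q1=[P2] Q2=[]
t=8-11: P1@Q0 runs 3, rem=9, I/O yield, promote→Q0. Q0=[P3,P1] Q1=[P2] Q2=[]
t=11-13: P3@Q0 runs 2, rem=3, I/O yield, promote→Q0. Q0=[P1,P3] Q1=[P2] Q2=[]
t=13-16: P1@Q0 runs 3, rem=6, I/O yield, promote→Q0. Q0=[P3,P1] Q1=[P2] Q2=[]
t=16-18: P3@Q0 runs 2, rem=1, I/O yield, promote→Q0. Q0=[P1,P3] Q1=[P2] Q2=[]
t=18-21: P1@Q0 runs 3, rem=3, I/O yield, promote→Q0. Q0=[P3,P1] Q1=[P2] Q2=[]
t=21-22: P3@Q0 runs 1, rem=0, completes. Q0=[P1] Q1=[P2] Q2=[]
t=22-25: P1@Q0 runs 3, rem=0, completes. Q0=[] Q1=[P2] Q2=[]
t=25-29: P2@Q1 runs 4, rem=8, quantum used, demote→Q2. Q0=[] Q1=[] Q2=[P2]
t=29-37: P2@Q2 runs 8, rem=0, completes. Q0=[] Q1=[] Q2=[]

Answer: P1(0-3) P2(3-6) P3(6-8) P1(8-11) P3(11-13) P1(13-16) P3(16-18) P1(18-21) P3(21-22) P1(22-25) P2(25-29) P2(29-37)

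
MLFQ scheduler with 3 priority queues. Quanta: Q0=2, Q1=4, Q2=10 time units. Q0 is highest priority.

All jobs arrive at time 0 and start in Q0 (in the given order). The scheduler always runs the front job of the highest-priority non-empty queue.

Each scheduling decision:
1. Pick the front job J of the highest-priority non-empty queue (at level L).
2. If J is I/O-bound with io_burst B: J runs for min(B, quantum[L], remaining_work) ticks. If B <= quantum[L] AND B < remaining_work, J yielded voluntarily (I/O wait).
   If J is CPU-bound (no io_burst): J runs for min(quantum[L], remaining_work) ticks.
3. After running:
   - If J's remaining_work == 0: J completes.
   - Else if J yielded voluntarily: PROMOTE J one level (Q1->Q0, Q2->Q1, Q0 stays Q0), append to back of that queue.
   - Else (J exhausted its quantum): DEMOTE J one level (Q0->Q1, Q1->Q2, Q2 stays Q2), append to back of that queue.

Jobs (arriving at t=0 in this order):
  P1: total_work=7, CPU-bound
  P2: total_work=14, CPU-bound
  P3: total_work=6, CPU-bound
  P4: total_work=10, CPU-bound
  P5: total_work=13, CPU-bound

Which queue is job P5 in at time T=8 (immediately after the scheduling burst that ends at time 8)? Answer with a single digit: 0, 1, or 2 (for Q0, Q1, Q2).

t=0-2: P1@Q0 runs 2, rem=5, quantum used, demote→Q1. Q0=[P2,P3,P4,P5] Q1=[P1] Q2=[]
t=2-4: P2@Q0 runs 2, rem=12, quantum used, demote→Q1. Q0=[P3,P4,P5] Q1=[P1,P2] Q2=[]
t=4-6: P3@Q0 runs 2, rem=4, quantum used, demote→Q1. Q0=[P4,P5] Q1=[P1,P2,P3] Q2=[]
t=6-8: P4@Q0 runs 2, rem=8, quantum used, demote→Q1. Q0=[P5] Q1=[P1,P2,P3,P4] Q2=[]
t=8-10: P5@Q0 runs 2, rem=11, quantum used, demote→Q1. Q0=[] Q1=[P1,P2,P3,P4,P5] Q2=[]
t=10-14: P1@Q1 runs 4, rem=1, quantum used, demote→Q2. Q0=[] Q1=[P2,P3,P4,P5] Q2=[P1]
t=14-18: P2@Q1 runs 4, rem=8, quantum used, demote→Q2. Q0=[] Q1=[P3,P4,P5] Q2=[P1,P2]
t=18-22: P3@Q1 runs 4, rem=0, completes. Q0=[] Q1=[P4,P5] Q2=[P1,P2]
t=22-26: P4@Q1 runs 4, rem=4, quantum used, demote→Q2. Q0=[] Q1=[P5] Q2=[P1,P2,P4]
t=26-30: P5@Q1 runs 4, rem=7, quantum used, demote→Q2. Q0=[] Q1=[] Q2=[P1,P2,P4,P5]
t=30-31: P1@Q2 runs 1, rem=0, completes. Q0=[] Q1=[] Q2=[P2,P4,P5]
t=31-39: P2@Q2 runs 8, rem=0, completes. Q0=[] Q1=[] Q2=[P4,P5]
t=39-43: P4@Q2 runs 4, rem=0, completes. Q0=[] Q1=[] Q2=[P5]
t=43-50: P5@Q2 runs 7, rem=0, completes. Q0=[] Q1=[] Q2=[]

Answer: 0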